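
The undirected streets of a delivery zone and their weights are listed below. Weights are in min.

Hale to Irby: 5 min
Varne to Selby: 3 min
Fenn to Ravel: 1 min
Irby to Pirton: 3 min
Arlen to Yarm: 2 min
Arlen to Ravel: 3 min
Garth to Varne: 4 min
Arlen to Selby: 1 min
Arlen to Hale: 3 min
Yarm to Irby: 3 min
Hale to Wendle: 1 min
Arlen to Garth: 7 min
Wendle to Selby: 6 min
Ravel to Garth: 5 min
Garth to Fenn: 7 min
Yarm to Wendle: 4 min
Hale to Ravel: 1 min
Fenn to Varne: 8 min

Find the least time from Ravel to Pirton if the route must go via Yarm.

Shortest Ravel→Yarm: Ravel → Arlen → Yarm = 5
Shortest Yarm→Pirton: Yarm → Irby → Pirton = 6
Total via Yarm: 5 + 6 = 11 min.

11 min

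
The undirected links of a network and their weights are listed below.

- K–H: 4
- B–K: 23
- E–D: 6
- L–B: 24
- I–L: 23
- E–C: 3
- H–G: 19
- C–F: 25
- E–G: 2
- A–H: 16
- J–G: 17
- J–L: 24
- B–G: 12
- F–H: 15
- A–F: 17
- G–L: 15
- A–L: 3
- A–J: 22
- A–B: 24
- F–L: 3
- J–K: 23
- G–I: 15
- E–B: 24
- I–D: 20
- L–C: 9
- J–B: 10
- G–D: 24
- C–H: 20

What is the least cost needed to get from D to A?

21

Compare a few routes:
D - E - C - L - F - A: 6+3+9+3+17 = 38
D - E - C - L - A: 6+3+9+3 = 21
D - E - G - L - A: 6+2+15+3 = 26
The minimum is 21 via D - E - C - L - A.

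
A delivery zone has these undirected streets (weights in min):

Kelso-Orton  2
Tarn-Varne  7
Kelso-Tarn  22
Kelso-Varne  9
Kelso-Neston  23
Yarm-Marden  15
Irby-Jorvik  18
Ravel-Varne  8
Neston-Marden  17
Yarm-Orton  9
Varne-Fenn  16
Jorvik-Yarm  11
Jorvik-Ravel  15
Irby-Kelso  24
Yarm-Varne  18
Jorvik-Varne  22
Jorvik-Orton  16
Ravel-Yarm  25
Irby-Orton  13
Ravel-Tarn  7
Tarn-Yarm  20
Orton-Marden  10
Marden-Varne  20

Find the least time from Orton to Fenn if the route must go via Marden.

Shortest Orton→Marden: Orton–Marden = 10
Shortest Marden→Fenn: Marden–Varne–Fenn = 36
Total via Marden: 10 + 36 = 46 min.

46 min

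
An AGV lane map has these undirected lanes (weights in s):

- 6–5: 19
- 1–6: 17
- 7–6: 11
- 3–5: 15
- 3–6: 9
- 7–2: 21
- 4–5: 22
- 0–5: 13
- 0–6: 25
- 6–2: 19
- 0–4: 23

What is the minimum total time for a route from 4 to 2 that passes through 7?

73 s

Shortest 4→7: 4–5–6–7 = 52
Shortest 7→2: 7–2 = 21
Total via 7: 52 + 21 = 73 s.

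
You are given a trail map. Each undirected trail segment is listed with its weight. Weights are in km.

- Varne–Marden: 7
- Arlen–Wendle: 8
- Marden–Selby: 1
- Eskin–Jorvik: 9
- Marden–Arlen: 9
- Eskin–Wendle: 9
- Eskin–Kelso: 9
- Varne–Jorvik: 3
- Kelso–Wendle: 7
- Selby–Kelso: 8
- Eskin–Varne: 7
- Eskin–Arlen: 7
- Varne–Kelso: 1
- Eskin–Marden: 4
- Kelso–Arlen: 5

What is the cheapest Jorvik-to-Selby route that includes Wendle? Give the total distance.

25 km

Shortest Jorvik→Wendle: Jorvik–Varne–Kelso–Wendle = 11
Best Wendle to Selby: Wendle–Eskin–Marden–Selby costing 14
Total via Wendle: 11 + 14 = 25 km.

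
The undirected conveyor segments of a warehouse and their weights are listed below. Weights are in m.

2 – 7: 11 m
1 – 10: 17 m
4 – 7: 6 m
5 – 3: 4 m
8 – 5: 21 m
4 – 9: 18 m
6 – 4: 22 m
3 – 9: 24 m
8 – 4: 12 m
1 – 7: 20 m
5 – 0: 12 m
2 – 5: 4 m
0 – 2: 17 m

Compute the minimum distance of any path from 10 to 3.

56 m

Running Dijkstra from 10:
10: 0
1: 17  (via 10)
7: 37  (via 1)
4: 43  (via 7)
2: 48  (via 7)
5: 52  (via 2)
8: 55  (via 4)
3: 56  (via 5)
Shortest route: 10–1–7–2–5–3 = 56 m.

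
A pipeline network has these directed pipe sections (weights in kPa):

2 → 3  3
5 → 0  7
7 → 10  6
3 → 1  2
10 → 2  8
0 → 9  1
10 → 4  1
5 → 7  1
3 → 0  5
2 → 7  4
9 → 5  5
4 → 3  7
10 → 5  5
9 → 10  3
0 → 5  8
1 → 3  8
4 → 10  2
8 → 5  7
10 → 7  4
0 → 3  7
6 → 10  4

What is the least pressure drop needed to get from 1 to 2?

25 kPa

Enumerating some paths:
1 - 3 - 0 - 9 - 5 - 7 - 10 - 2: 8+5+1+5+1+6+8 = 34
1 - 3 - 0 - 9 - 10 - 2: 8+5+1+3+8 = 25
Cheapest is 1 - 3 - 0 - 9 - 10 - 2 at 25 kPa.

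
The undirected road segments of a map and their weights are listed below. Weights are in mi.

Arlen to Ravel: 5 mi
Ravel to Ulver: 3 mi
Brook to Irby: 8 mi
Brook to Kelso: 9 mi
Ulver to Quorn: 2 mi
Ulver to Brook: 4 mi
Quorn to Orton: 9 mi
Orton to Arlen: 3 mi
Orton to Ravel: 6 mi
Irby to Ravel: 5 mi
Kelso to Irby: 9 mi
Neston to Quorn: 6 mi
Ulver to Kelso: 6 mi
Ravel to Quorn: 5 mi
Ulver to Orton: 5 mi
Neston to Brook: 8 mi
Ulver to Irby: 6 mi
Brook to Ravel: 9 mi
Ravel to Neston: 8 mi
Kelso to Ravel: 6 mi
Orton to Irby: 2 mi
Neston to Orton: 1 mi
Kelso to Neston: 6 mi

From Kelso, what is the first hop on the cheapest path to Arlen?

Neston

Enumerating some paths:
Kelso - Ulver - Ravel - Arlen: 6+3+5 = 14
Kelso - Neston - Orton - Arlen: 6+1+3 = 10
Kelso - Ulver - Orton - Arlen: 6+5+3 = 14
Kelso - Ravel - Arlen: 6+5 = 11
Cheapest is Kelso - Neston - Orton - Arlen at 10 mi.
So from Kelso the first move is to Neston.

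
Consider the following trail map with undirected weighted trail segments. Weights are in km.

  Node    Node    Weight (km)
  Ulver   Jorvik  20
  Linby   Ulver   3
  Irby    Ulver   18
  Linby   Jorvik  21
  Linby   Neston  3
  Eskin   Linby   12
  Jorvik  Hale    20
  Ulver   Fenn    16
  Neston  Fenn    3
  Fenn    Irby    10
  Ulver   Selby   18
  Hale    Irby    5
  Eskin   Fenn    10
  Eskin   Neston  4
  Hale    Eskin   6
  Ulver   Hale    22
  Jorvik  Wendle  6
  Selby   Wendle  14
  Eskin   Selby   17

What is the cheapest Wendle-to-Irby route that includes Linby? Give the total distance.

Best Wendle to Linby: Wendle → Jorvik → Linby costing 27
Shortest Linby→Irby: Linby → Neston → Fenn → Irby = 16
Total via Linby: 27 + 16 = 43 km.

43 km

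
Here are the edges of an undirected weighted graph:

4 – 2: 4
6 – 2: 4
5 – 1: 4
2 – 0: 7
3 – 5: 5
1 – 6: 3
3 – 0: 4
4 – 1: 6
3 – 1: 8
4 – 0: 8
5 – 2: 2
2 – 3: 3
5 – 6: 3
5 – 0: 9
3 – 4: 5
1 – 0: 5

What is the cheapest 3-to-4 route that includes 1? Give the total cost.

Shortest 3→1: 3–1 = 8
Best 1 to 4: 1–4 costing 6
Total via 1: 8 + 6 = 14.

14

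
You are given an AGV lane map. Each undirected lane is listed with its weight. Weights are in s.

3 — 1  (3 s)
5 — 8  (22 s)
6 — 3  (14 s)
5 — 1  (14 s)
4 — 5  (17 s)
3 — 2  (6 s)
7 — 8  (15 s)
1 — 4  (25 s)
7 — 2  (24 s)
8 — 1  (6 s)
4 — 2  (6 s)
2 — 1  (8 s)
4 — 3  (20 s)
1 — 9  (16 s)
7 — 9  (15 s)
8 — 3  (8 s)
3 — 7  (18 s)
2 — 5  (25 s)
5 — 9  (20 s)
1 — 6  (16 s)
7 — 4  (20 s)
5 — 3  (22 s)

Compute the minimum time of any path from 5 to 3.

17 s

Shortest distances from 5:
5: 0
1: 14  (via 5)
3: 17  (via 1)
Shortest route: 5 → 1 → 3 = 17 s.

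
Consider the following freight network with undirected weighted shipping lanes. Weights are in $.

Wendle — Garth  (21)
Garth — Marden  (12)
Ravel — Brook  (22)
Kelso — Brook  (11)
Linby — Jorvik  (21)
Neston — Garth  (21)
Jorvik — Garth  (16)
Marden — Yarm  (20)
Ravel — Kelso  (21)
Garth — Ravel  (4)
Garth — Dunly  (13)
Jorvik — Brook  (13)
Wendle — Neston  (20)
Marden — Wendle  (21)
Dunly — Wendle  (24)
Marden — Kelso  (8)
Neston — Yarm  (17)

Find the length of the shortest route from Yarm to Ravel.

$36

Candidate routes:
Yarm–Neston–Garth–Ravel: 17+21+4 = 42
Yarm–Marden–Garth–Ravel: 20+12+4 = 36
The minimum is $36 via Yarm–Marden–Garth–Ravel.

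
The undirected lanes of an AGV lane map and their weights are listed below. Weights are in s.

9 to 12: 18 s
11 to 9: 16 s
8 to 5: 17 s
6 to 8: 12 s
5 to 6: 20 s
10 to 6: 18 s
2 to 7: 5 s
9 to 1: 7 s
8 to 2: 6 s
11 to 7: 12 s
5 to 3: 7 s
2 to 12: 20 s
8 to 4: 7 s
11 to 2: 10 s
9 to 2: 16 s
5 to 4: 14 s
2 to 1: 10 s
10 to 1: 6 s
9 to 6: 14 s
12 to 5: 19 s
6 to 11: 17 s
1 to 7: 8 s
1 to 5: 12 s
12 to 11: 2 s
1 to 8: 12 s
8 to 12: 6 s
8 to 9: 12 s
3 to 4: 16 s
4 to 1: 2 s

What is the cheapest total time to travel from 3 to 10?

24 s

Enumerating some paths:
3–4–1–10: 16+2+6 = 24
3–5–1–10: 7+12+6 = 25
Cheapest is 3–4–1–10 at 24 s.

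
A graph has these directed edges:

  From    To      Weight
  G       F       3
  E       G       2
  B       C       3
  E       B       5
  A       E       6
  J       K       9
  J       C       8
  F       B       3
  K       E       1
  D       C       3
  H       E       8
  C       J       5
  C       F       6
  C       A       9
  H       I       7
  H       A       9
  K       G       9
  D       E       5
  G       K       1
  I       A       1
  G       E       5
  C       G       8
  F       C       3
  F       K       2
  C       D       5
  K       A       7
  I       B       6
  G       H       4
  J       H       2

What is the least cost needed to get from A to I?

Running Dijkstra from A:
A: 0
E: 6  (via A)
G: 8  (via E)
K: 9  (via G)
B: 11  (via E)
F: 11  (via G)
H: 12  (via G)
C: 14  (via B)
D: 19  (via C)
I: 19  (via H)
Shortest route: A → E → G → H → I = 19.

19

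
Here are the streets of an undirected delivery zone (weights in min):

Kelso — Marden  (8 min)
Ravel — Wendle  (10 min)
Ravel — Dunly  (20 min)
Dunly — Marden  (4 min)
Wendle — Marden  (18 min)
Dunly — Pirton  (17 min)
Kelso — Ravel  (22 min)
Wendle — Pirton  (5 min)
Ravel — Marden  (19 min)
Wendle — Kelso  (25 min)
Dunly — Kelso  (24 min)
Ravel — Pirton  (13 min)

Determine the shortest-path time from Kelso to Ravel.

22 min

Compare a few routes:
Kelso–Ravel: 22 = 22
Kelso–Marden–Dunly–Ravel: 8+4+20 = 32
Kelso–Marden–Ravel: 8+19 = 27
Kelso–Wendle–Ravel: 25+10 = 35
The minimum is 22 min via Kelso–Ravel.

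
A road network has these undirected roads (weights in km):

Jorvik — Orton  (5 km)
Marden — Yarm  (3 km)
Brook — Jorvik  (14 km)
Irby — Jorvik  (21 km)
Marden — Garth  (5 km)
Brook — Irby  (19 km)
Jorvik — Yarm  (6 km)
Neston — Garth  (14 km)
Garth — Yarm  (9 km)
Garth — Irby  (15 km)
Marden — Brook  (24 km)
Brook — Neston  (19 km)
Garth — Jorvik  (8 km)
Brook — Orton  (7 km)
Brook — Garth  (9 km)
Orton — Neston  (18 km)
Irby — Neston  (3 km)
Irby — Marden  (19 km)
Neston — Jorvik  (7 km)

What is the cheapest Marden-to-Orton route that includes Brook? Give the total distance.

21 km

Shortest Marden→Brook: Marden → Garth → Brook = 14
Best Brook to Orton: Brook → Orton costing 7
Total via Brook: 14 + 7 = 21 km.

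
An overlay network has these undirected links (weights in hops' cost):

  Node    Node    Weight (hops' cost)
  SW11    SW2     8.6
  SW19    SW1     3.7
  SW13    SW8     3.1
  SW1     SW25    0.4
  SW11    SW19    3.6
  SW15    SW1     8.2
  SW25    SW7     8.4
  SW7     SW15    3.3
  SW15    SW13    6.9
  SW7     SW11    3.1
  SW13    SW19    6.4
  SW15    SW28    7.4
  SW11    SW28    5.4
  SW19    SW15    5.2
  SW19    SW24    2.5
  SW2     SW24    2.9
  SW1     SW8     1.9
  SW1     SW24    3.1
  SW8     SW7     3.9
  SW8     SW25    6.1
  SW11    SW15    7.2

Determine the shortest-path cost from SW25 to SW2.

Shortest distances from SW25:
SW25: 0
SW1: 0.4  (via SW25)
SW8: 2.3  (via SW1)
SW24: 3.5  (via SW1)
SW19: 4.1  (via SW1)
SW13: 5.4  (via SW8)
SW7: 6.2  (via SW8)
SW2: 6.4  (via SW24)
Shortest route: SW25–SW1–SW24–SW2 = 6.4 hops' cost.

6.4 hops' cost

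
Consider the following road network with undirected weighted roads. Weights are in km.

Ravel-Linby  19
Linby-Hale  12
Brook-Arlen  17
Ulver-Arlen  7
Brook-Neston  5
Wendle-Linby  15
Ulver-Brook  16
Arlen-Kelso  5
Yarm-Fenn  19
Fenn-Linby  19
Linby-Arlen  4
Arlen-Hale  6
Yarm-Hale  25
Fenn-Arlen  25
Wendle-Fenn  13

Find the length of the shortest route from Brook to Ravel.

40 km

Shortest distances from Brook:
Brook: 0
Neston: 5  (via Brook)
Ulver: 16  (via Brook)
Arlen: 17  (via Brook)
Linby: 21  (via Arlen)
Kelso: 22  (via Arlen)
Hale: 23  (via Arlen)
Wendle: 36  (via Linby)
Ravel: 40  (via Linby)
Shortest route: Brook–Arlen–Linby–Ravel = 40 km.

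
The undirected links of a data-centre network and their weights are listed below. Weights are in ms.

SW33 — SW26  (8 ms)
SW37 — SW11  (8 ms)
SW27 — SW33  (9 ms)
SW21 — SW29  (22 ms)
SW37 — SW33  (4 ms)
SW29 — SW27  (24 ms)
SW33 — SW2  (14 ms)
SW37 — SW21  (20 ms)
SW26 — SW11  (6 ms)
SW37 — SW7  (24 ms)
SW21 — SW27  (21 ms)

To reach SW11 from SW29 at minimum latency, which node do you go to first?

SW27

Enumerating some paths:
SW29–SW21–SW37–SW11: 22+20+8 = 50
SW29–SW27–SW33–SW37–SW11: 24+9+4+8 = 45
SW29–SW21–SW37–SW33–SW26–SW11: 22+20+4+8+6 = 60
SW29–SW27–SW33–SW26–SW11: 24+9+8+6 = 47
Cheapest is SW29–SW27–SW33–SW37–SW11 at 45 ms.
So from SW29 the first move is to SW27.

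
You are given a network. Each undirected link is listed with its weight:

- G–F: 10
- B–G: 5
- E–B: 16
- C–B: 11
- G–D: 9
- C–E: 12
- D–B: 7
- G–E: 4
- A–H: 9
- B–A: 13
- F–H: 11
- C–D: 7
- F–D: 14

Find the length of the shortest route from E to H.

25

Shortest distances from E:
E: 0
G: 4  (via E)
B: 9  (via G)
C: 12  (via E)
D: 13  (via G)
F: 14  (via G)
A: 22  (via B)
H: 25  (via F)
Shortest route: E–G–F–H = 25.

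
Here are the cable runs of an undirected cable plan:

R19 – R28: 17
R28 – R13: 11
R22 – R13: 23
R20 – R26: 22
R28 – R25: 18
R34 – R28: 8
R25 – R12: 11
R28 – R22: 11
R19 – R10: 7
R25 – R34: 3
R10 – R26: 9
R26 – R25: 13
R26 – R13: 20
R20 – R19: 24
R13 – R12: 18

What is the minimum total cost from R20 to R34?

38

Shortest distances from R20:
R20: 0
R26: 22  (via R20)
R19: 24  (via R20)
R10: 31  (via R26)
R25: 35  (via R26)
R34: 38  (via R25)
Shortest route: R20 → R26 → R25 → R34 = 38.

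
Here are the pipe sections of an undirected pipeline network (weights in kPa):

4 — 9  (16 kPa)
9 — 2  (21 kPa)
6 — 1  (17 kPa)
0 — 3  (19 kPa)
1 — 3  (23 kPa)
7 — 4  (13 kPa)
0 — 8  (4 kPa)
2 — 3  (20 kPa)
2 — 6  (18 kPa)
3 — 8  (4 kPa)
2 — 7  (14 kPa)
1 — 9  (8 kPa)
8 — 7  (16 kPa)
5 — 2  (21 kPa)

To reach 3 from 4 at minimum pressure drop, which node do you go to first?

Compare a few routes:
4 - 9 - 1 - 3: 16+8+23 = 47
4 - 7 - 2 - 3: 13+14+20 = 47
4 - 7 - 8 - 0 - 3: 13+16+4+19 = 52
4 - 7 - 8 - 3: 13+16+4 = 33
The minimum is 33 kPa via 4 - 7 - 8 - 3.
So from 4 the first move is to 7.

7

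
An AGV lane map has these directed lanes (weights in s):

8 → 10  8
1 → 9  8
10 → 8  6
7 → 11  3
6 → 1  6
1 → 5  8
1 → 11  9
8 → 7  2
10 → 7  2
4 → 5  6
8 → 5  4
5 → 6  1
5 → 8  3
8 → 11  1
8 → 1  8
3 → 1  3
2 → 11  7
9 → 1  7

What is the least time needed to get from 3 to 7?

16 s

Candidate routes:
3 - 1 - 5 - 8 - 7: 3+8+3+2 = 16
3 - 1 - 5 - 8 - 10 - 7: 3+8+3+8+2 = 24
The minimum is 16 s via 3 - 1 - 5 - 8 - 7.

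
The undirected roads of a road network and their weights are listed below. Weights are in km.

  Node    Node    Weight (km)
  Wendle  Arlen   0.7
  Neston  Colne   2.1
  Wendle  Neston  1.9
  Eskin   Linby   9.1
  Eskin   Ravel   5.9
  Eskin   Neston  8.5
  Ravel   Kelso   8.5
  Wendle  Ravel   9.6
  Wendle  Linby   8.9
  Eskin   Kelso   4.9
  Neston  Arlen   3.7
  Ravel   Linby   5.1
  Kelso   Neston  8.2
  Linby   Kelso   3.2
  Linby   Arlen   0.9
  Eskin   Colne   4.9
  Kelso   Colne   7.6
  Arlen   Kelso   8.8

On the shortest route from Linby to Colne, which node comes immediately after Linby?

Arlen

Candidate routes:
Linby–Arlen–Wendle–Neston–Colne: 0.9+0.7+1.9+2.1 = 5.6
Linby–Arlen–Neston–Colne: 0.9+3.7+2.1 = 6.7
The minimum is 5.6 km via Linby–Arlen–Wendle–Neston–Colne.
So from Linby the first move is to Arlen.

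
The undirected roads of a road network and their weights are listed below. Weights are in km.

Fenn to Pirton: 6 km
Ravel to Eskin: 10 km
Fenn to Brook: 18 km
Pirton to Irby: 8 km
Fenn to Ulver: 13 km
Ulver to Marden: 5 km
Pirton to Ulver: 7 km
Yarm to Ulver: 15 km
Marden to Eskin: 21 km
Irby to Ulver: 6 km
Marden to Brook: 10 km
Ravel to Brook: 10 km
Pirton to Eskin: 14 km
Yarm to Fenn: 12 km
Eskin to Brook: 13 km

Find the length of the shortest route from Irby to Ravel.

Enumerating some paths:
Irby–Ulver–Marden–Brook–Ravel: 6+5+10+10 = 31
Irby–Pirton–Eskin–Ravel: 8+14+10 = 32
The minimum is 31 km via Irby–Ulver–Marden–Brook–Ravel.

31 km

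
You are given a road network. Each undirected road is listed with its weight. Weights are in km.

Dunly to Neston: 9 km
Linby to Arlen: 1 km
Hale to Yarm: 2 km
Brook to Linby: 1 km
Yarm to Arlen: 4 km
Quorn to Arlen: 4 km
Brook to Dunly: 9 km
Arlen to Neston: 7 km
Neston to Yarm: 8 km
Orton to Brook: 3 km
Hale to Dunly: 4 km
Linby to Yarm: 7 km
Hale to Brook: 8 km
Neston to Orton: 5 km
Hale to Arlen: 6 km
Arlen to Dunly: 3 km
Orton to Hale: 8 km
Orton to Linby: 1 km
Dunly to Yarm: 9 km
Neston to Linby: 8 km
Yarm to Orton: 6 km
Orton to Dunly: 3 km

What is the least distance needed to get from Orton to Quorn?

6 km

Candidate routes:
Orton - Brook - Linby - Arlen - Quorn: 3+1+1+4 = 9
Orton - Linby - Arlen - Quorn: 1+1+4 = 6
Orton - Yarm - Arlen - Quorn: 6+4+4 = 14
Orton - Dunly - Arlen - Quorn: 3+3+4 = 10
Cheapest is Orton - Linby - Arlen - Quorn at 6 km.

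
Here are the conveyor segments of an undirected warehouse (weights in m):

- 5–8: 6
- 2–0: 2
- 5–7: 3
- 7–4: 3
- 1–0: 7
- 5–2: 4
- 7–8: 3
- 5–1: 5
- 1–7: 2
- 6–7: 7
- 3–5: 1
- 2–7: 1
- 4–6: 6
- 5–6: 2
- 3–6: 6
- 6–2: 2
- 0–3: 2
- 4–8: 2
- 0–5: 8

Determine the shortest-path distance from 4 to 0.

Candidate routes:
4–8–7–2–0: 2+3+1+2 = 8
4–7–5–3–0: 3+3+1+2 = 9
4–7–2–0: 3+1+2 = 6
Cheapest is 4–7–2–0 at 6 m.

6 m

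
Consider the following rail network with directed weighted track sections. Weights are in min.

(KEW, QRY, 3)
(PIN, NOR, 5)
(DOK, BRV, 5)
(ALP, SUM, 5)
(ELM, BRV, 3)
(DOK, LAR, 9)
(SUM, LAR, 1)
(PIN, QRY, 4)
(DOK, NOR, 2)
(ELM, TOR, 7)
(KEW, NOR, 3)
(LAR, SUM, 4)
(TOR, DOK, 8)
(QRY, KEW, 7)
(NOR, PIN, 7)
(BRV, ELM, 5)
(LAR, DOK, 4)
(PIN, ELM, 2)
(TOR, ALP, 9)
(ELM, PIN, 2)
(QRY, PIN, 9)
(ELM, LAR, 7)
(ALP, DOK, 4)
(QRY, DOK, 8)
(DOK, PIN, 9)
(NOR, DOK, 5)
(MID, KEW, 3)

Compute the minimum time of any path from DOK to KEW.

Running Dijkstra from DOK:
DOK: 0
NOR: 2  (via DOK)
BRV: 5  (via DOK)
PIN: 9  (via DOK)
LAR: 9  (via DOK)
ELM: 10  (via BRV)
SUM: 13  (via LAR)
QRY: 13  (via PIN)
TOR: 17  (via ELM)
KEW: 20  (via QRY)
Shortest route: DOK–PIN–QRY–KEW = 20 min.

20 min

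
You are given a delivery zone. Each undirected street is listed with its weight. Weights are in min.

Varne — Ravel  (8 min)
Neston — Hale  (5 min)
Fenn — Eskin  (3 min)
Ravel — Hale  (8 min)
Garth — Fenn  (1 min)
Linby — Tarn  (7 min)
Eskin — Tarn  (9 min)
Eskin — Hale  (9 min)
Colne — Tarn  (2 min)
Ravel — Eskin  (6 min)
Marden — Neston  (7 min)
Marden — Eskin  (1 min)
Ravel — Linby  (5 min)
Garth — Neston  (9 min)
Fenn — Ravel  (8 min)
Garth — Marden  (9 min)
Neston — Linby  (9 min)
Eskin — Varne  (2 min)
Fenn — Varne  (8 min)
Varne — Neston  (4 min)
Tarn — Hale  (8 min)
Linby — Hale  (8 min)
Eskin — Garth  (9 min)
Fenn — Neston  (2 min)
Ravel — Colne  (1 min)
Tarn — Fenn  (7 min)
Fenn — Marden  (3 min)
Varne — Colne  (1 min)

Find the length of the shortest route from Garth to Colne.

7 min

Settle nodes by increasing distance from Garth:
Garth: 0
Fenn: 1  (via Garth)
Neston: 3  (via Fenn)
Marden: 4  (via Fenn)
Eskin: 4  (via Fenn)
Varne: 6  (via Eskin)
Colne: 7  (via Varne)
Shortest route: Garth–Fenn–Eskin–Varne–Colne = 7 min.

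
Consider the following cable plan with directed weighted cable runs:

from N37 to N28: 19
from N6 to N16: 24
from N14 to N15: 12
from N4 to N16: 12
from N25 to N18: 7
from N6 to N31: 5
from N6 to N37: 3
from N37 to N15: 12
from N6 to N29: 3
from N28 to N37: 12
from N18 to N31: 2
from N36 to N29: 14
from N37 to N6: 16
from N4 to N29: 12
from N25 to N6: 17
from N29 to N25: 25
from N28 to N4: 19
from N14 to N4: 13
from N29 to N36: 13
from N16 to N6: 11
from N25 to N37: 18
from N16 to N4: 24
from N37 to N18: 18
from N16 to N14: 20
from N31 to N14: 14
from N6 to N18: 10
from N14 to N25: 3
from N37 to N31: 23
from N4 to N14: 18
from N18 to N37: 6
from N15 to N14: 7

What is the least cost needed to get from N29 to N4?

61

Candidate routes:
N29 - N25 - N18 - N37 - N15 - N14 - N4: 25+7+6+12+7+13 = 70
N29 - N25 - N6 - N31 - N14 - N4: 25+17+5+14+13 = 74
N29 - N25 - N18 - N31 - N14 - N4: 25+7+2+14+13 = 61
The minimum is 61 via N29 - N25 - N18 - N31 - N14 - N4.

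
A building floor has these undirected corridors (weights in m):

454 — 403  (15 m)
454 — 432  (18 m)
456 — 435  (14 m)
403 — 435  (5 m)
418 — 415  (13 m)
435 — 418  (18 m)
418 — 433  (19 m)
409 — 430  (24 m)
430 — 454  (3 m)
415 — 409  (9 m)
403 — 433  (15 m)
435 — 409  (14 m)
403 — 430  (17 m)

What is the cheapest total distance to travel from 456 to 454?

Candidate routes:
456 - 435 - 409 - 430 - 454: 14+14+24+3 = 55
456 - 435 - 403 - 430 - 454: 14+5+17+3 = 39
456 - 435 - 403 - 454: 14+5+15 = 34
The minimum is 34 m via 456 - 435 - 403 - 454.

34 m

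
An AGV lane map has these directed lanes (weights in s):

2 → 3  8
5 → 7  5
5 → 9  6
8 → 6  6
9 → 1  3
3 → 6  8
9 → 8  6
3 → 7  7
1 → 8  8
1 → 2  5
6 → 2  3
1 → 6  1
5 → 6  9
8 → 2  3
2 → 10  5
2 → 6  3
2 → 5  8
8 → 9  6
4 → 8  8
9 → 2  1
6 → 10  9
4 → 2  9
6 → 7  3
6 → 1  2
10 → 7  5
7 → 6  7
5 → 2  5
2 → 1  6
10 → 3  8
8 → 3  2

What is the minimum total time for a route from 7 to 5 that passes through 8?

Best 7 to 8: 7 → 6 → 1 → 8 costing 17
Best 8 to 5: 8 → 2 → 5 costing 11
Total via 8: 17 + 11 = 28 s.

28 s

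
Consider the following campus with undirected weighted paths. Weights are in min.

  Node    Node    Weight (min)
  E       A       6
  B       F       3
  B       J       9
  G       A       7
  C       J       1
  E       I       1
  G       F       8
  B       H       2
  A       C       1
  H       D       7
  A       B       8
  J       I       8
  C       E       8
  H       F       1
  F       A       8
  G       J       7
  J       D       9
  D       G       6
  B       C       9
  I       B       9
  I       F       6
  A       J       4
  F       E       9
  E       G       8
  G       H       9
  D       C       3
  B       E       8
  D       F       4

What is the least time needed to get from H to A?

Running Dijkstra from H:
H: 0
F: 1  (via H)
B: 2  (via H)
D: 5  (via F)
I: 7  (via F)
C: 8  (via D)
E: 8  (via I)
A: 9  (via F)
Shortest route: H → F → A = 9 min.

9 min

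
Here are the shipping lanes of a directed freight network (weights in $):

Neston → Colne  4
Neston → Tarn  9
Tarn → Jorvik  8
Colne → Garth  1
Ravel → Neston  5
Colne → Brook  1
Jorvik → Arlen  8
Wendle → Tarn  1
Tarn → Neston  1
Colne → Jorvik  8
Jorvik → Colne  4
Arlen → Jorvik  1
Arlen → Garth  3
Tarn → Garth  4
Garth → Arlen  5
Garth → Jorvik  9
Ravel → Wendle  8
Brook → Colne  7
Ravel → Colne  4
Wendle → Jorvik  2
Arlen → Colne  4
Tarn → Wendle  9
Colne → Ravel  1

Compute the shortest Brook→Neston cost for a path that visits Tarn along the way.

$18

Shortest Brook→Tarn: Brook–Colne–Ravel–Wendle–Tarn = 17
Shortest Tarn→Neston: Tarn–Neston = 1
Total via Tarn: 17 + 1 = $18.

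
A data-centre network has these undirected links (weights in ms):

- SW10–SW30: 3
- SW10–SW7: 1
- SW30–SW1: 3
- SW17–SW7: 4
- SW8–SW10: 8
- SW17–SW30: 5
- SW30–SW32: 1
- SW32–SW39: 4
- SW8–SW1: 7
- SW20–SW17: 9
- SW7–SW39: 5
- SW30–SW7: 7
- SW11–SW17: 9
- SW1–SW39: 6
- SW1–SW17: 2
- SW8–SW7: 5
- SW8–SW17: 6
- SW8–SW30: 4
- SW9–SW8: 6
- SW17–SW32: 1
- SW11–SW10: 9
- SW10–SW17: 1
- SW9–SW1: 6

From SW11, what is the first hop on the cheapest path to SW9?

SW17

Enumerating some paths:
SW11–SW17–SW1–SW9: 9+2+6 = 17
SW11–SW17–SW32–SW30–SW1–SW9: 9+1+1+3+6 = 20
SW11–SW17–SW8–SW9: 9+6+6 = 21
SW11–SW10–SW17–SW1–SW9: 9+1+2+6 = 18
Cheapest is SW11–SW17–SW1–SW9 at 17 ms.
So from SW11 the first move is to SW17.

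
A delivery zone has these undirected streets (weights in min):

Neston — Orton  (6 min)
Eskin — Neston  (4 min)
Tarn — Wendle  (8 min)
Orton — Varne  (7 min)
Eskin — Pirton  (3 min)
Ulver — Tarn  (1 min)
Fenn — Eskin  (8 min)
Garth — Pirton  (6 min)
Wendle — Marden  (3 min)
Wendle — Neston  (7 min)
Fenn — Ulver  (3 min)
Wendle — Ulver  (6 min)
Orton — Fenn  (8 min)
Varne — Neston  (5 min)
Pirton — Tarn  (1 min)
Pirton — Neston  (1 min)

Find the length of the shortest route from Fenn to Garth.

11 min

Shortest distances from Fenn:
Fenn: 0
Ulver: 3  (via Fenn)
Tarn: 4  (via Ulver)
Pirton: 5  (via Tarn)
Neston: 6  (via Pirton)
Eskin: 8  (via Fenn)
Orton: 8  (via Fenn)
Wendle: 9  (via Ulver)
Varne: 11  (via Neston)
Garth: 11  (via Pirton)
Shortest route: Fenn → Ulver → Tarn → Pirton → Garth = 11 min.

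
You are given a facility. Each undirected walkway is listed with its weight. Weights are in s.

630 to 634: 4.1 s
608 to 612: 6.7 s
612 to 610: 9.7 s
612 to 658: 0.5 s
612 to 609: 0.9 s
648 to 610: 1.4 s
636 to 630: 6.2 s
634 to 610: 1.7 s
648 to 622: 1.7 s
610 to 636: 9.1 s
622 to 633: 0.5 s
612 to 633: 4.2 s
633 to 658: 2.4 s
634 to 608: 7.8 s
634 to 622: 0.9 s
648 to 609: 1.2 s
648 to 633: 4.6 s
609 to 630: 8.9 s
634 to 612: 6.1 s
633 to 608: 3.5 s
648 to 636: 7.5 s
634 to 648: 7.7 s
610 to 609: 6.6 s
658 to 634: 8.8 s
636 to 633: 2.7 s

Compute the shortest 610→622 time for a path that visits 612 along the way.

6.9 s

Shortest 610→612: 610 → 648 → 609 → 612 = 3.5
Shortest 612→622: 612 → 658 → 633 → 622 = 3.4
Total via 612: 3.5 + 3.4 = 6.9 s.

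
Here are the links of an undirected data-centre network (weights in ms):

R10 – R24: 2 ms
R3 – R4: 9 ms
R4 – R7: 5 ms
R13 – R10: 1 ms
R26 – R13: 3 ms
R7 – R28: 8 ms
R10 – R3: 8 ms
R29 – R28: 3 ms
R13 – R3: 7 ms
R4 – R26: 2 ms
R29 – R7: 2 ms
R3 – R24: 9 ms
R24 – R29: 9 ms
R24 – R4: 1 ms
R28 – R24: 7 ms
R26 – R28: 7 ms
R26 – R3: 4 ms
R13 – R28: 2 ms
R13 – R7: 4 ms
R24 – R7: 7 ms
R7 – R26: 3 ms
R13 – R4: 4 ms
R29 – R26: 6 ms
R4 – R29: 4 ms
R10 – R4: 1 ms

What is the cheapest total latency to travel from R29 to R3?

Compare a few routes:
R29 → R28 → R13 → R3: 3+2+7 = 12
R29 → R4 → R26 → R3: 4+2+4 = 10
R29 → R26 → R3: 6+4 = 10
R29 → R7 → R26 → R3: 2+3+4 = 9
Cheapest is R29 → R7 → R26 → R3 at 9 ms.

9 ms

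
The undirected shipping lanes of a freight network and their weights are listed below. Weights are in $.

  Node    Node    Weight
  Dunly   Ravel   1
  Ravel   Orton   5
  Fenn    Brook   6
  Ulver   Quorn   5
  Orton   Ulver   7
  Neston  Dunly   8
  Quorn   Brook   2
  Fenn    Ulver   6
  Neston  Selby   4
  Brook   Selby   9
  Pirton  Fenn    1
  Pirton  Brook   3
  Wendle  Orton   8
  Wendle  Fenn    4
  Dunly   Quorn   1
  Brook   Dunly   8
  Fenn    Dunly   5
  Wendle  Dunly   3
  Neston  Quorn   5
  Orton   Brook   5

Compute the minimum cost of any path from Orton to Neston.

Candidate routes:
Orton → Brook → Quorn → Dunly → Neston: 5+2+1+8 = 16
Orton → Brook → Quorn → Neston: 5+2+5 = 12
Orton → Ravel → Dunly → Neston: 5+1+8 = 14
Orton → Ulver → Quorn → Neston: 7+5+5 = 17
Cheapest is Orton → Brook → Quorn → Neston at $12.

$12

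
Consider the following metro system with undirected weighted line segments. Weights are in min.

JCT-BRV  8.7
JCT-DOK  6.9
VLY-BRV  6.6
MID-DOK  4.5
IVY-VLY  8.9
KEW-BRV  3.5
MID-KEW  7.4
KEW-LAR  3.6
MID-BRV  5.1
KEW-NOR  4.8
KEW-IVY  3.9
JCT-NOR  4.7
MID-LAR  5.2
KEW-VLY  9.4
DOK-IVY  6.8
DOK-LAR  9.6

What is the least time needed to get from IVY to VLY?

8.9 min

Shortest distances from IVY:
IVY: 0
KEW: 3.9  (via IVY)
DOK: 6.8  (via IVY)
BRV: 7.4  (via KEW)
LAR: 7.5  (via KEW)
NOR: 8.7  (via KEW)
VLY: 8.9  (via IVY)
Shortest route: IVY → VLY = 8.9 min.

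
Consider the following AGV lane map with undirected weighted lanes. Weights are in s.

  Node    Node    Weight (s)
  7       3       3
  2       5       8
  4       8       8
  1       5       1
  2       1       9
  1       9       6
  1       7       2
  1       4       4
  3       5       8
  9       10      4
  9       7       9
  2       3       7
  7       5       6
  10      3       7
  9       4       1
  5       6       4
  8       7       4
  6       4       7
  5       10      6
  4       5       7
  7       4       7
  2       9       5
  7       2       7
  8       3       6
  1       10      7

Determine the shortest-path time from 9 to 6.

8 s

Enumerating some paths:
9 - 4 - 5 - 6: 1+7+4 = 12
9 - 4 - 1 - 5 - 6: 1+4+1+4 = 10
9 - 4 - 6: 1+7 = 8
9 - 1 - 5 - 6: 6+1+4 = 11
The minimum is 8 s via 9 - 4 - 6.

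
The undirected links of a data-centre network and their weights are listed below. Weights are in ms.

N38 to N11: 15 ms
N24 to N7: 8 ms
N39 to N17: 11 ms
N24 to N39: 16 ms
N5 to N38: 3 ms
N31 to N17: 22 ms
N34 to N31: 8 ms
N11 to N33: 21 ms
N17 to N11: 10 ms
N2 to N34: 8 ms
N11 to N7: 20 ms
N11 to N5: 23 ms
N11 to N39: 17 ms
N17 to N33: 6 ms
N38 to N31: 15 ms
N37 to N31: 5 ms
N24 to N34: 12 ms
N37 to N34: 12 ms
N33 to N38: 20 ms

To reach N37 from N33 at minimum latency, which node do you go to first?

N17

Candidate routes:
N33–N17–N31–N34–N37: 6+22+8+12 = 48
N33–N17–N31–N37: 6+22+5 = 33
N33–N38–N31–N37: 20+15+5 = 40
The minimum is 33 ms via N33–N17–N31–N37.
So from N33 the first move is to N17.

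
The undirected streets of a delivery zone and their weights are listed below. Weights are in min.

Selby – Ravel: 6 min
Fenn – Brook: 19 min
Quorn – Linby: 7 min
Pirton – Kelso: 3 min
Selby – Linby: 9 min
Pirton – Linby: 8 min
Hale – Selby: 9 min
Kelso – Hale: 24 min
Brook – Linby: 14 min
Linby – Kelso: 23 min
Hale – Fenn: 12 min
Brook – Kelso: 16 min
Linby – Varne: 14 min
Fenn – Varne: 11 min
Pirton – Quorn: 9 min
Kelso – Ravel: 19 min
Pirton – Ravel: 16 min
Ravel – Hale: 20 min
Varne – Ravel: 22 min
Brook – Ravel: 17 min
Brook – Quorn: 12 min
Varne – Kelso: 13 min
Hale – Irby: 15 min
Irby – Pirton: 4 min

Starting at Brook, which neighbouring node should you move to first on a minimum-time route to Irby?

Kelso

Compare a few routes:
Brook → Kelso → Pirton → Irby: 16+3+4 = 23
Brook → Quorn → Linby → Pirton → Irby: 12+7+8+4 = 31
Brook → Linby → Pirton → Irby: 14+8+4 = 26
Brook → Quorn → Pirton → Irby: 12+9+4 = 25
The minimum is 23 min via Brook → Kelso → Pirton → Irby.
So from Brook the first move is to Kelso.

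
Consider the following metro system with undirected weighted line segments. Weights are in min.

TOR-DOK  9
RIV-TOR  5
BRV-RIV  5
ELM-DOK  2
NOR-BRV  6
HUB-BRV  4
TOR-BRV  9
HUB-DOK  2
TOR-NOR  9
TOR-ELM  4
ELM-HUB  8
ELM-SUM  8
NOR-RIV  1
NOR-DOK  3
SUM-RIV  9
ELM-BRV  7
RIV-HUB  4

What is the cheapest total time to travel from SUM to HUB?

12 min

Shortest distances from SUM:
SUM: 0
ELM: 8  (via SUM)
RIV: 9  (via SUM)
DOK: 10  (via ELM)
NOR: 10  (via RIV)
HUB: 12  (via DOK)
Shortest route: SUM–ELM–DOK–HUB = 12 min.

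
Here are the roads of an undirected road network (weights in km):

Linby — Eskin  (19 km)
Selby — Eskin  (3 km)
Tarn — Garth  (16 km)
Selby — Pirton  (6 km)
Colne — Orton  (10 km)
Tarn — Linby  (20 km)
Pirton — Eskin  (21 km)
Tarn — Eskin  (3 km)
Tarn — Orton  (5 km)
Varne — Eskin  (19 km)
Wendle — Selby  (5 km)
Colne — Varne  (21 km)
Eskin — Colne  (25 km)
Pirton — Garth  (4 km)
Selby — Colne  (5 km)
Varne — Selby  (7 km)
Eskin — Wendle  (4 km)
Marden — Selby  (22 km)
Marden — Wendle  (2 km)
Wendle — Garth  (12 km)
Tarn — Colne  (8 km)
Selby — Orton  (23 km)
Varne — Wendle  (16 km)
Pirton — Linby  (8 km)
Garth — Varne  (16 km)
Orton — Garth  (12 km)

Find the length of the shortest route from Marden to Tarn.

Shortest distances from Marden:
Marden: 0
Wendle: 2  (via Marden)
Eskin: 6  (via Wendle)
Selby: 7  (via Wendle)
Tarn: 9  (via Eskin)
Shortest route: Marden–Wendle–Eskin–Tarn = 9 km.

9 km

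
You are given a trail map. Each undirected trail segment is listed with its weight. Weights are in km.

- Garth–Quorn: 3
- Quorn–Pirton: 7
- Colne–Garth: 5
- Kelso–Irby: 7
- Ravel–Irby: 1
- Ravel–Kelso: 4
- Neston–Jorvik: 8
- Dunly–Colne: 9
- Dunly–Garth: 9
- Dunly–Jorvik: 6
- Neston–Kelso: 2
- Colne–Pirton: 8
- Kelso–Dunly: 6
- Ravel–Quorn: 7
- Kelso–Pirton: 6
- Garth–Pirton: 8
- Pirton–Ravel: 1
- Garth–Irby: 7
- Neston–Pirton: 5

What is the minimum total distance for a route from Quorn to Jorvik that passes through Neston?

Best Quorn to Neston: Quorn → Pirton → Neston costing 12
Best Neston to Jorvik: Neston → Jorvik costing 8
Total via Neston: 12 + 8 = 20 km.

20 km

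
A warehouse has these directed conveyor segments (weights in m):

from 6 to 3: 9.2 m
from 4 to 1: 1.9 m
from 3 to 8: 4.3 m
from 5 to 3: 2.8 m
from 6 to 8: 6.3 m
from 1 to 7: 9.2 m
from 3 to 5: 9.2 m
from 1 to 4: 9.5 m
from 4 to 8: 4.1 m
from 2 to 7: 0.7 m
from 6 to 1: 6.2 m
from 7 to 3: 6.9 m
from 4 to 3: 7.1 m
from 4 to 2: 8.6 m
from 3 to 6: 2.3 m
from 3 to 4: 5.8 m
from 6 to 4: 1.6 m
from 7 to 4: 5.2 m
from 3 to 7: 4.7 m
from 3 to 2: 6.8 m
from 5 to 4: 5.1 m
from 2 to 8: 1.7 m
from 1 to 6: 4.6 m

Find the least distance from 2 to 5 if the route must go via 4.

Shortest 2→4: 2–7–4 = 5.9
Best 4 to 5: 4–3–5 costing 16.3
Total via 4: 5.9 + 16.3 = 22.2 m.

22.2 m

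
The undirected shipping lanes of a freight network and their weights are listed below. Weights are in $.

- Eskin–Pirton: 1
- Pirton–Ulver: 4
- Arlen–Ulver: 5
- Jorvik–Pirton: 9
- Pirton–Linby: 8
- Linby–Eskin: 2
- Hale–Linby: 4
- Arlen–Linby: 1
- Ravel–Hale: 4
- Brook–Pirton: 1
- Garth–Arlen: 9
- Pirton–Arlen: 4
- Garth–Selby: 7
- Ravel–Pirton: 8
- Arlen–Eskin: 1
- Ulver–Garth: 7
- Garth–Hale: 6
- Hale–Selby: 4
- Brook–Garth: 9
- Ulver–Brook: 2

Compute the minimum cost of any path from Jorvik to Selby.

$20

Settle nodes by increasing distance from Jorvik:
Jorvik: 0
Pirton: 9  (via Jorvik)
Brook: 10  (via Pirton)
Eskin: 10  (via Pirton)
Arlen: 11  (via Eskin)
Ulver: 12  (via Brook)
Linby: 12  (via Eskin)
Hale: 16  (via Linby)
Ravel: 17  (via Pirton)
Garth: 19  (via Brook)
Selby: 20  (via Hale)
Shortest route: Jorvik–Pirton–Eskin–Linby–Hale–Selby = $20.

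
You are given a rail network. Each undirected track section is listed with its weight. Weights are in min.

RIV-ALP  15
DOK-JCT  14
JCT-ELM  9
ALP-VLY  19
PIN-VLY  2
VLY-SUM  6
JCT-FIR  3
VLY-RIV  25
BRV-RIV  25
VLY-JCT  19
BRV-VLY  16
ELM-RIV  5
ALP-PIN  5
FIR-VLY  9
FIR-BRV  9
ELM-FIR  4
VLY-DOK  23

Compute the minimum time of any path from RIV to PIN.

Enumerating some paths:
RIV → ELM → JCT → FIR → VLY → PIN: 5+9+3+9+2 = 28
RIV → ALP → PIN: 15+5 = 20
RIV → VLY → PIN: 25+2 = 27
RIV → ELM → FIR → JCT → VLY → PIN: 5+4+3+19+2 = 33
Cheapest is RIV → ALP → PIN at 20 min.

20 min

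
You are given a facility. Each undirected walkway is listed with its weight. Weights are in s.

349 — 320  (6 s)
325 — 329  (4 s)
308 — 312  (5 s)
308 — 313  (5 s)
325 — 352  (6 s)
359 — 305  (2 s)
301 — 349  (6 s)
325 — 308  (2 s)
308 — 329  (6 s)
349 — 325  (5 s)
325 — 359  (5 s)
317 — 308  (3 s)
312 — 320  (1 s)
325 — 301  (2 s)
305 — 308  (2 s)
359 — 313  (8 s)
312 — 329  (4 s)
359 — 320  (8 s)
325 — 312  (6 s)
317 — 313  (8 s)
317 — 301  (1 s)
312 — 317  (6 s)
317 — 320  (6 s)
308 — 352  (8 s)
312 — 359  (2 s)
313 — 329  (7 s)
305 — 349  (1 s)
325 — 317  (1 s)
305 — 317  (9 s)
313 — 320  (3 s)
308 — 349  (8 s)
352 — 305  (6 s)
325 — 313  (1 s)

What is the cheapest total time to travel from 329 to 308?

6 s

Settle nodes by increasing distance from 329:
329: 0
312: 4  (via 329)
325: 4  (via 329)
320: 5  (via 312)
317: 5  (via 325)
313: 5  (via 325)
359: 6  (via 312)
308: 6  (via 329)
Shortest route: 329 → 308 = 6 s.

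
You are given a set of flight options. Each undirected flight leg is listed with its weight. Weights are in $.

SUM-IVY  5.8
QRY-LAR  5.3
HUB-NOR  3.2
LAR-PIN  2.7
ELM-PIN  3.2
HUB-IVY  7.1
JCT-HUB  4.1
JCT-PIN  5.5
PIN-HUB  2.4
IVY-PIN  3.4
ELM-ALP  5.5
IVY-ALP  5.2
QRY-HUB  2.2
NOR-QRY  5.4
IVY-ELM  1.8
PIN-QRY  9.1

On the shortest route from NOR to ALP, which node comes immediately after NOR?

HUB

Candidate routes:
NOR–HUB–IVY–ALP: 3.2+7.1+5.2 = 15.5
NOR–HUB–PIN–ELM–ALP: 3.2+2.4+3.2+5.5 = 14.3
NOR–HUB–PIN–IVY–ALP: 3.2+2.4+3.4+5.2 = 14.2
The minimum is $14.2 via NOR–HUB–PIN–IVY–ALP.
So from NOR the first move is to HUB.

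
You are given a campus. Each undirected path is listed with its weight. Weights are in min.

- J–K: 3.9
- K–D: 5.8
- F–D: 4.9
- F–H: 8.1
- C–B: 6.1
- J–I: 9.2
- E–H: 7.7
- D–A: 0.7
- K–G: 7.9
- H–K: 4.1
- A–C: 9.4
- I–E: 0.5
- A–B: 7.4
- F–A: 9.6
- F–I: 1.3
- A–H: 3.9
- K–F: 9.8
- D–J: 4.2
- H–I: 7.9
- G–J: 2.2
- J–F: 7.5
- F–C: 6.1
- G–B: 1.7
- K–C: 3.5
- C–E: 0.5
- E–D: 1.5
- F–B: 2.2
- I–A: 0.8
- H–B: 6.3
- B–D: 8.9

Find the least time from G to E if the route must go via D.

Best G to D: G → J → D costing 6.4
Best D to E: D → E costing 1.5
Total via D: 6.4 + 1.5 = 7.9 min.

7.9 min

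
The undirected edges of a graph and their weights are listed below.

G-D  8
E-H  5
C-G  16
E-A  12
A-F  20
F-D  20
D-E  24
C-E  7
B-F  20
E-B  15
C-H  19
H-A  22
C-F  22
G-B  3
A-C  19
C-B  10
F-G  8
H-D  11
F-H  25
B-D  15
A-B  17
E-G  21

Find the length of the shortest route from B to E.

Running Dijkstra from B:
B: 0
G: 3  (via B)
C: 10  (via B)
D: 11  (via G)
F: 11  (via G)
E: 15  (via B)
Shortest route: B → E = 15.

15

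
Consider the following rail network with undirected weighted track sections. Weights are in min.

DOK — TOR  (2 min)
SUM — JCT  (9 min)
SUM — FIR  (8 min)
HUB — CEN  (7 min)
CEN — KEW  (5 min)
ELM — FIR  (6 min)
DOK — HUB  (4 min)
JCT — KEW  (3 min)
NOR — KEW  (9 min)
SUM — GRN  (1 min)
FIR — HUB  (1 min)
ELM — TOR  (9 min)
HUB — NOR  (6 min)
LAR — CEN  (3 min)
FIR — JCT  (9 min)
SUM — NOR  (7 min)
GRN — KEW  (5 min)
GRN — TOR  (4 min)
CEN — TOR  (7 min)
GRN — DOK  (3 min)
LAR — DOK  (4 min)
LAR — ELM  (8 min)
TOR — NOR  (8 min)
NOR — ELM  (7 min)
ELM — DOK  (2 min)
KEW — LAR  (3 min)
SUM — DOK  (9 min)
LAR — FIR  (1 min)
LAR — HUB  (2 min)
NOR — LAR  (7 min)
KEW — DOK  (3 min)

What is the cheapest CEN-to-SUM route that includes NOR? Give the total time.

17 min

Best CEN to NOR: CEN–LAR–NOR costing 10
Shortest NOR→SUM: NOR–SUM = 7
Total via NOR: 10 + 7 = 17 min.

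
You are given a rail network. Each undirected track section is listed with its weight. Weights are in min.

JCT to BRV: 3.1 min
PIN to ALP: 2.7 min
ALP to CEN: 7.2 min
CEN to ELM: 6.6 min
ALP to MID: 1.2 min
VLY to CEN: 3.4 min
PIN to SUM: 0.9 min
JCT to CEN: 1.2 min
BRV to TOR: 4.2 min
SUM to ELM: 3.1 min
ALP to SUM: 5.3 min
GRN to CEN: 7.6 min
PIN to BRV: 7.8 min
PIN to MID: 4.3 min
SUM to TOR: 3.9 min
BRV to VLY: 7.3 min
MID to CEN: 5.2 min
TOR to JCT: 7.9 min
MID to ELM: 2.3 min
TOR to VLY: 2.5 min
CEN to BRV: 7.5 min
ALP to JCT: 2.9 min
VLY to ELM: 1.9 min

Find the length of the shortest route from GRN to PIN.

Candidate routes:
GRN–CEN–JCT–ALP–PIN: 7.6+1.2+2.9+2.7 = 14.4
GRN–CEN–MID–ALP–PIN: 7.6+5.2+1.2+2.7 = 16.7
Cheapest is GRN–CEN–JCT–ALP–PIN at 14.4 min.

14.4 min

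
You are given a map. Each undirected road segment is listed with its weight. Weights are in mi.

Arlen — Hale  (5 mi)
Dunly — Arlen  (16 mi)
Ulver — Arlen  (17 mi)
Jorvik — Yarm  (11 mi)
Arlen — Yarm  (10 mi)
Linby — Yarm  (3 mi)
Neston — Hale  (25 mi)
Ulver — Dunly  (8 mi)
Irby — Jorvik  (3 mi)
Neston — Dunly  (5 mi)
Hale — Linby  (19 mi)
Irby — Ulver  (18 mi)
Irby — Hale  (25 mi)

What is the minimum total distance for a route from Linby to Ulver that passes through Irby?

Shortest Linby→Irby: Linby–Yarm–Jorvik–Irby = 17
Shortest Irby→Ulver: Irby–Ulver = 18
Total via Irby: 17 + 18 = 35 mi.

35 mi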